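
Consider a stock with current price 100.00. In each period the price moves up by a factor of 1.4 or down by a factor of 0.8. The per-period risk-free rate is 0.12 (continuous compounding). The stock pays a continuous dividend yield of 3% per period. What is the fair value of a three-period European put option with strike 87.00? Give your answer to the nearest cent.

3.31

Per-period risk-free factor R = e^0.12 = 1.1275; dividend-adjusted growth = e^(0.12−0.03) = 1.0942.
Risk-neutral probability p = (1.0942 − 0.8)/(1.4 − 0.8) = 0.2942/0.6000 = 0.4903
Terminal stock prices: S_uuu = 274.4, S_uud = 156.8, S_udd = 89.6, S_ddd = 51.2
Terminal payoffs (K − S): max(-187.4, 0) = 0, max(-69.8, 0) = 0, max(-2.6, 0) = 0, max(35.8, 0) = 35.8
Node uu (S = 196): V_uu = e^(−0.12)·[0.4903·0.0000 + 0.5097·0.0000] = 0.0000
Node ud (S = 112): V_ud = e^(−0.12)·[0.4903·0.0000 + 0.5097·0.0000] = 0.0000
Node dd (S = 64): V_dd = e^(−0.12)·[0.4903·0.0000 + 0.5097·35.8000] = 16.1842
Node u (S = 140): V_u = e^(−0.12)·[0.4903·0.0000 + 0.5097·0.0000] = 0.0000
Node d (S = 80): V_d = e^(−0.12)·[0.4903·0.0000 + 0.5097·16.1842] = 7.3164
Node 0 (S = 100): V_0 = e^(−0.12)·[0.4903·0.0000 + 0.5097·7.3164] = 3.3075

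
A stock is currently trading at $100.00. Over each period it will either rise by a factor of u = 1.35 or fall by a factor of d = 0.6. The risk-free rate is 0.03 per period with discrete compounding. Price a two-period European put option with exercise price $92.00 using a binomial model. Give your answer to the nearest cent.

Risk-neutral probability p = (1 + 0.03 − 0.6)/(1.35 − 0.6) = 0.4300/0.7500 = 0.5733
Terminal stock prices: S_uu = 182.3, S_ud = 81, S_dd = 36
Terminal payoffs (K − S): max(-90.25, 0) = 0, max(11, 0) = 11, max(56, 0) = 56
Node u (S = 135): V_u = 1/1.03·[0.5733·0.0000 + 0.4267·11.0000] = 4.5566
Node d (S = 60): V_d = 1/1.03·[0.5733·11.0000 + 0.4267·56.0000] = 29.3204
Node 0 (S = 100): V_0 = 1/1.03·[0.5733·4.5566 + 0.4267·29.3204] = 14.6820

$14.68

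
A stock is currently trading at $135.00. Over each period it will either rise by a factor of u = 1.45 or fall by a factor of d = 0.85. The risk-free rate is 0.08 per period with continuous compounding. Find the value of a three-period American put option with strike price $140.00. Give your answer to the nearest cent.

$14.25

Risk-neutral probability p = (e^0.08 − 0.85)/(1.45 − 0.85) = 0.2333/0.6000 = 0.3888
Terminal stock prices: S_uuu = 411.6, S_uud = 241.3, S_udd = 141.4, S_ddd = 82.91
Terminal payoffs (K − S): max(-271.6, 0) = 0, max(-101.3, 0) = 0, max(-1.429, 0) = 0, max(57.09, 0) = 57.09
Node uu (S = 283.8): continuation = e^(−0.08)·[0.3888·0.0000 + 0.6112·0.0000] = 0.0000; exercise value = 0.0000 ≤ continuation, so V_uu = 0.0000
Node ud (S = 166.4): continuation = e^(−0.08)·[0.3888·0.0000 + 0.6112·0.0000] = 0.0000; exercise value = 0.0000 ≤ continuation, so V_ud = 0.0000
Node dd (S = 97.54): continuation = e^(−0.08)·[0.3888·0.0000 + 0.6112·57.0931] = 32.2118; exercise value = 42.4625 > continuation, so V_dd = 42.4625 (exercise)
Node u (S = 195.8): continuation = e^(−0.08)·[0.3888·0.0000 + 0.6112·0.0000] = 0.0000; exercise value = 0.0000 ≤ continuation, so V_u = 0.0000
Node d (S = 114.8): continuation = e^(−0.08)·[0.3888·0.0000 + 0.6112·42.4625] = 23.9573; exercise value = 25.2500 > continuation, so V_d = 25.2500 (exercise)
Node 0 (S = 135): continuation = e^(−0.08)·[0.3888·0.0000 + 0.6112·25.2500] = 14.2460; exercise value = 5.0000 ≤ continuation, so V_0 = 14.2460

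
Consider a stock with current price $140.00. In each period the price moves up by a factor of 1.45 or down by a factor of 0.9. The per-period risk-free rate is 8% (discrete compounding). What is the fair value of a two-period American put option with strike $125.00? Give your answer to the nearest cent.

Risk-neutral probability p = (1 + 0.08 − 0.9)/(1.45 − 0.9) = 0.1800/0.5500 = 0.3273
Terminal stock prices: S_uu = 294.4, S_ud = 182.7, S_dd = 113.4
Terminal payoffs (K − S): max(-169.4, 0) = 0, max(-57.7, 0) = 0, max(11.6, 0) = 11.6
Node u (S = 203): continuation = 1/1.08·[0.3273·0.0000 + 0.6727·0.0000] = 0.0000; exercise value = 0.0000 ≤ continuation, so V_u = 0.0000
Node d (S = 126): continuation = 1/1.08·[0.3273·0.0000 + 0.6727·11.6000] = 7.2256; exercise value = 0.0000 ≤ continuation, so V_d = 7.2256
Node 0 (S = 140): continuation = 1/1.08·[0.3273·0.0000 + 0.6727·7.2256] = 4.5008; exercise value = 0.0000 ≤ continuation, so V_0 = 4.5008

$4.50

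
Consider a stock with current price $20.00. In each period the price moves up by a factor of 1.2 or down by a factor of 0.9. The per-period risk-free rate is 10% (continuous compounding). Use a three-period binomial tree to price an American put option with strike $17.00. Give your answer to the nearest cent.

Risk-neutral probability p = (e^0.1 − 0.9)/(1.2 − 0.9) = 0.2052/0.3000 = 0.6839
Terminal stock prices: S_uuu = 34.56, S_uud = 25.92, S_udd = 19.44, S_ddd = 14.58
Terminal payoffs (K − S): max(-17.56, 0) = 0, max(-8.92, 0) = 0, max(-2.44, 0) = 0, max(2.42, 0) = 2.42
Node uu (S = 28.8): continuation = e^(−0.1)·[0.6839·0.0000 + 0.3161·0.0000] = 0.0000; exercise value = 0.0000 ≤ continuation, so V_uu = 0.0000
Node ud (S = 21.6): continuation = e^(−0.1)·[0.6839·0.0000 + 0.3161·0.0000] = 0.0000; exercise value = 0.0000 ≤ continuation, so V_ud = 0.0000
Node dd (S = 16.2): continuation = e^(−0.1)·[0.6839·0.0000 + 0.3161·2.4200] = 0.6922; exercise value = 0.8000 > continuation, so V_dd = 0.8000 (exercise)
Node u (S = 24): continuation = e^(−0.1)·[0.6839·0.0000 + 0.3161·0.0000] = 0.0000; exercise value = 0.0000 ≤ continuation, so V_u = 0.0000
Node d (S = 18): continuation = e^(−0.1)·[0.6839·0.0000 + 0.3161·0.8000] = 0.2288; exercise value = 0.0000 ≤ continuation, so V_d = 0.2288
Node 0 (S = 20): continuation = e^(−0.1)·[0.6839·0.0000 + 0.3161·0.2288] = 0.0654; exercise value = 0.0000 ≤ continuation, so V_0 = 0.0654

$0.07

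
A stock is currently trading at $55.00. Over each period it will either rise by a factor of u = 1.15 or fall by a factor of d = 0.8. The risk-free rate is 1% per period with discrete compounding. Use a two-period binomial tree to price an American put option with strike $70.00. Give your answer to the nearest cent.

Risk-neutral probability p = (1 + 0.01 − 0.8)/(1.15 − 0.8) = 0.2100/0.3500 = 0.6000
Terminal stock prices: S_uu = 72.74, S_ud = 50.6, S_dd = 35.2
Terminal payoffs (K − S): max(-2.737, 0) = 0, max(19.4, 0) = 19.4, max(34.8, 0) = 34.8
Node u (S = 63.25): continuation = 1/1.01·[0.6000·0.0000 + 0.4000·19.4000] = 7.6832; exercise value = 6.7500 ≤ continuation, so V_u = 7.6832
Node d (S = 44): continuation = 1/1.01·[0.6000·19.4000 + 0.4000·34.8000] = 25.3069; exercise value = 26.0000 > continuation, so V_d = 26.0000 (exercise)
Node 0 (S = 55): continuation = 1/1.01·[0.6000·7.6832 + 0.4000·26.0000] = 14.8613; exercise value = 15.0000 > continuation, so V_0 = 15.0000 (exercise)

$15.00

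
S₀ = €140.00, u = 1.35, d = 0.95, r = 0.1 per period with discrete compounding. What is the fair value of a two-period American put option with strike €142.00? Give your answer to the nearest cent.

Risk-neutral probability p = (1 + 0.1 − 0.95)/(1.35 − 0.95) = 0.1500/0.4000 = 0.3750
Terminal stock prices: S_uu = 255.2, S_ud = 179.5, S_dd = 126.3
Terminal payoffs (K − S): max(-113.2, 0) = 0, max(-37.55, 0) = 0, max(15.65, 0) = 15.65
Node u (S = 189): continuation = 1/1.1·[0.3750·0.0000 + 0.6250·0.0000] = 0.0000; exercise value = 0.0000 ≤ continuation, so V_u = 0.0000
Node d (S = 133): continuation = 1/1.1·[0.3750·0.0000 + 0.6250·15.6500] = 8.8920; exercise value = 9.0000 > continuation, so V_d = 9.0000 (exercise)
Node 0 (S = 140): continuation = 1/1.1·[0.3750·0.0000 + 0.6250·9.0000] = 5.1136; exercise value = 2.0000 ≤ continuation, so V_0 = 5.1136

€5.11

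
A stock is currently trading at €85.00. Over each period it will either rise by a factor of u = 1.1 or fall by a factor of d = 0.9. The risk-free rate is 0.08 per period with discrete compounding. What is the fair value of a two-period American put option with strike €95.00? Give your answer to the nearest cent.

Risk-neutral probability p = (1 + 0.08 − 0.9)/(1.1 − 0.9) = 0.1800/0.2000 = 0.9000
Terminal stock prices: S_uu = 102.9, S_ud = 84.15, S_dd = 68.85
Terminal payoffs (K − S): max(-7.85, 0) = 0, max(10.85, 0) = 10.85, max(26.15, 0) = 26.15
Node u (S = 93.5): continuation = 1/1.08·[0.9000·0.0000 + 0.1000·10.8500] = 1.0046; exercise value = 1.5000 > continuation, so V_u = 1.5000 (exercise)
Node d (S = 76.5): continuation = 1/1.08·[0.9000·10.8500 + 0.1000·26.1500] = 11.4630; exercise value = 18.5000 > continuation, so V_d = 18.5000 (exercise)
Node 0 (S = 85): continuation = 1/1.08·[0.9000·1.5000 + 0.1000·18.5000] = 2.9630; exercise value = 10.0000 > continuation, so V_0 = 10.0000 (exercise)

€10.00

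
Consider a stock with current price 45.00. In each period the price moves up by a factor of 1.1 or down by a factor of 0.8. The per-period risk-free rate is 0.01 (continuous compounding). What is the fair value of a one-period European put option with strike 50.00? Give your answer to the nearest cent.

4.50

Risk-neutral probability p = (e^0.01 − 0.8)/(1.1 − 0.8) = 0.2101/0.3000 = 0.7002
Terminal stock prices: S_u = 49.5, S_d = 36
Terminal payoffs (K − S): max(0.5, 0) = 0.5, max(14, 0) = 14
Node 0 (S = 45): V_0 = e^(−0.01)·[0.7002·0.5000 + 0.2998·14.0000] = 4.5025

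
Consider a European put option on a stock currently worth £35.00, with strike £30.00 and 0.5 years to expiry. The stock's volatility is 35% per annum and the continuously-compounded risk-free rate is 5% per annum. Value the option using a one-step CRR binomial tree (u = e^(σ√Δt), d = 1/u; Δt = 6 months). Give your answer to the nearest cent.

£1.33

CRR parameters: u = e^(σ√Δt) = e^(0.35·√0.5) = 1.2808, d = 1/u = 0.7808
Per-period rate: rΔt = 0.05·0.5 = 0.025, so R = e^0.025 = 1.0253
Risk-neutral probability p = (e^0.025 − 0.7808)/(1.2808 − 0.7808) = 0.2446/0.5000 = 0.4891
Terminal stock prices: S_u = 44.83, S_d = 27.33
Terminal payoffs (K − S): max(-14.83, 0) = 0, max(2.673, 0) = 2.673
Node 0 (S = 35): V_0 = e^(−0.025)·[0.4891·0.0000 + 0.5109·2.6734] = 1.3322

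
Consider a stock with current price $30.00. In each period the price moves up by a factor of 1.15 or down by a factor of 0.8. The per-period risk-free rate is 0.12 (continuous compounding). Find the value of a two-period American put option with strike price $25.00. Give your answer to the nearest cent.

Risk-neutral probability p = (e^0.12 − 0.8)/(1.15 − 0.8) = 0.3275/0.3500 = 0.9357
Terminal stock prices: S_uu = 39.67, S_ud = 27.6, S_dd = 19.2
Terminal payoffs (K − S): max(-14.67, 0) = 0, max(-2.6, 0) = 0, max(5.8, 0) = 5.8
Node u (S = 34.5): continuation = e^(−0.12)·[0.9357·0.0000 + 0.0643·0.0000] = 0.0000; exercise value = 0.0000 ≤ continuation, so V_u = 0.0000
Node d (S = 24): continuation = e^(−0.12)·[0.9357·0.0000 + 0.0643·5.8000] = 0.3307; exercise value = 1.0000 > continuation, so V_d = 1.0000 (exercise)
Node 0 (S = 30): continuation = e^(−0.12)·[0.9357·0.0000 + 0.0643·1.0000] = 0.0570; exercise value = 0.0000 ≤ continuation, so V_0 = 0.0570

$0.06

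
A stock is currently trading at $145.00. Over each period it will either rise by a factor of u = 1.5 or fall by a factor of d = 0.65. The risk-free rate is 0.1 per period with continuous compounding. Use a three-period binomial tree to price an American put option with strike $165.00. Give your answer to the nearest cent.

$35.99

Risk-neutral probability p = (e^0.1 − 0.65)/(1.5 − 0.65) = 0.4552/0.8500 = 0.5355
Terminal stock prices: S_uuu = 489.4, S_uud = 212.1, S_udd = 91.89, S_ddd = 39.82
Terminal payoffs (K − S): max(-324.4, 0) = 0, max(-47.06, 0) = 0, max(73.11, 0) = 73.11, max(125.2, 0) = 125.2
Node uu (S = 326.2): continuation = e^(−0.1)·[0.5355·0.0000 + 0.4645·0.0000] = 0.0000; exercise value = 0.0000 ≤ continuation, so V_uu = 0.0000
Node ud (S = 141.4): continuation = e^(−0.1)·[0.5355·0.0000 + 0.4645·73.1062] = 30.7267; exercise value = 23.6250 ≤ continuation, so V_ud = 30.7267
Node dd (S = 61.26): continuation = e^(−0.1)·[0.5355·73.1062 + 0.4645·125.1794] = 88.0357; exercise value = 103.7375 > continuation, so V_dd = 103.7375 (exercise)
Node u (S = 217.5): continuation = e^(−0.1)·[0.5355·0.0000 + 0.4645·30.7267] = 12.9145; exercise value = 0.0000 ≤ continuation, so V_u = 12.9145
Node d (S = 94.25): continuation = e^(−0.1)·[0.5355·30.7267 + 0.4645·103.7375] = 58.4892; exercise value = 70.7500 > continuation, so V_d = 70.7500 (exercise)
Node 0 (S = 145): continuation = e^(−0.1)·[0.5355·12.9145 + 0.4645·70.7500] = 35.9938; exercise value = 20.0000 ≤ continuation, so V_0 = 35.9938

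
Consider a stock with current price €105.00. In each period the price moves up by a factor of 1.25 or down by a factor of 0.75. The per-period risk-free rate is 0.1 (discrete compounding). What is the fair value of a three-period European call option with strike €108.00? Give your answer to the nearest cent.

€30.00

Risk-neutral probability p = (1 + 0.1 − 0.75)/(1.25 − 0.75) = 0.3500/0.5000 = 0.7000
Terminal stock prices: S_uuu = 205.1, S_uud = 123, S_udd = 73.83, S_ddd = 44.3
Terminal payoffs (S − K): max(97.08, 0) = 97.08, max(15.05, 0) = 15.05, max(-34.17, 0) = 0, max(-63.7, 0) = 0
Node uu (S = 164.1): V_uu = 1/1.1·[0.7000·97.0781 + 0.3000·15.0469] = 65.8807
Node ud (S = 98.44): V_ud = 1/1.1·[0.7000·15.0469 + 0.3000·0.0000] = 9.5753
Node dd (S = 59.06): V_dd = 1/1.1·[0.7000·0.0000 + 0.3000·0.0000] = 0.0000
Node u (S = 131.2): V_u = 1/1.1·[0.7000·65.8807 + 0.3000·9.5753] = 44.5355
Node d (S = 78.75): V_d = 1/1.1·[0.7000·9.5753 + 0.3000·0.0000] = 6.0934
Node 0 (S = 105): V_0 = 1/1.1·[0.7000·44.5355 + 0.3000·6.0934] = 30.0026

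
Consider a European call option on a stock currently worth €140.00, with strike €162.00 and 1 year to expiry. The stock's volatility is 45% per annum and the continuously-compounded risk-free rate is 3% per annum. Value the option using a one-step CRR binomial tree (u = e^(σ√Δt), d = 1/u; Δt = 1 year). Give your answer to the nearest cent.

€23.58

CRR parameters: u = e^(σ√Δt) = e^(0.45·√1) = 1.5683, d = 1/u = 0.6376
Per-period rate: rΔt = 0.03·1 = 0.03, so R = e^0.03 = 1.0305
Risk-neutral probability p = (e^0.03 − 0.6376)/(1.5683 − 0.6376) = 0.3928/0.9307 = 0.4221
Terminal stock prices: S_u = 219.6, S_d = 89.27
Terminal payoffs (S − K): max(57.56, 0) = 57.56, max(-72.73, 0) = 0
Node 0 (S = 140): V_0 = e^(−0.03)·[0.4221·57.5637 + 0.5779·0.0000] = 23.5786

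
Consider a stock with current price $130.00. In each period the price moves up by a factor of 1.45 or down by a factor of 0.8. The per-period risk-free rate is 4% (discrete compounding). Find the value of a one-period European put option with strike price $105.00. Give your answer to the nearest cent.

$0.61

Risk-neutral probability p = (1 + 0.04 − 0.8)/(1.45 − 0.8) = 0.2400/0.6500 = 0.3692
Terminal stock prices: S_u = 188.5, S_d = 104
Terminal payoffs (K − S): max(-83.5, 0) = 0, max(1, 0) = 1
Node 0 (S = 130): V_0 = 1/1.04·[0.3692·0.0000 + 0.6308·1.0000] = 0.6065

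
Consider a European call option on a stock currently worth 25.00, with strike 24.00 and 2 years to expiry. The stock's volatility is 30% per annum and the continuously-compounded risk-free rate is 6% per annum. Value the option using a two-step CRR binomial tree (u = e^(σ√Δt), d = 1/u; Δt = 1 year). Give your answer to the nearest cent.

5.75

CRR parameters: u = e^(σ√Δt) = e^(0.3·√1) = 1.3499, d = 1/u = 0.7408
Per-period rate: rΔt = 0.06·1 = 0.06, so R = e^0.06 = 1.0618
Risk-neutral probability p = (e^0.06 − 0.7408)/(1.3499 − 0.7408) = 0.3210/0.6090 = 0.5271
Terminal stock prices: S_uu = 45.55, S_ud = 25, S_dd = 13.72
Terminal payoffs (S − K): max(21.55, 0) = 21.55, max(1, 0) = 1, max(-10.28, 0) = 0
Node u (S = 33.75): V_u = e^(−0.06)·[0.5271·21.5530 + 0.4729·1.0000] = 11.1441
Node d (S = 18.52): V_d = e^(−0.06)·[0.5271·1.0000 + 0.4729·0.0000] = 0.4964
Node 0 (S = 25): V_0 = e^(−0.06)·[0.5271·11.1441 + 0.4729·0.4964] = 5.7529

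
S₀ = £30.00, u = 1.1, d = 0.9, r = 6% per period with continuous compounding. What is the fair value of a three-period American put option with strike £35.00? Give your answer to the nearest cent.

Risk-neutral probability p = (e^0.06 − 0.9)/(1.1 − 0.9) = 0.1618/0.2000 = 0.8092
Terminal stock prices: S_uuu = 39.93, S_uud = 32.67, S_udd = 26.73, S_ddd = 21.87
Terminal payoffs (K − S): max(-4.93, 0) = 0, max(2.33, 0) = 2.33, max(8.27, 0) = 8.27, max(13.13, 0) = 13.13
Node uu (S = 36.3): continuation = e^(−0.06)·[0.8092·0.0000 + 0.1908·2.3300] = 0.4187; exercise value = 0.0000 ≤ continuation, so V_uu = 0.4187
Node ud (S = 29.7): continuation = e^(−0.06)·[0.8092·2.3300 + 0.1908·8.2700] = 3.2618; exercise value = 5.3000 > continuation, so V_ud = 5.3000 (exercise)
Node dd (S = 24.3): continuation = e^(−0.06)·[0.8092·8.2700 + 0.1908·13.1300] = 8.6618; exercise value = 10.7000 > continuation, so V_dd = 10.7000 (exercise)
Node u (S = 33): continuation = e^(−0.06)·[0.8092·0.4187 + 0.1908·5.3000] = 1.2715; exercise value = 2.0000 > continuation, so V_u = 2.0000 (exercise)
Node d (S = 27): continuation = e^(−0.06)·[0.8092·5.3000 + 0.1908·10.7000] = 5.9618; exercise value = 8.0000 > continuation, so V_d = 8.0000 (exercise)
Node 0 (S = 30): continuation = e^(−0.06)·[0.8092·2.0000 + 0.1908·8.0000] = 2.9618; exercise value = 5.0000 > continuation, so V_0 = 5.0000 (exercise)

£5.00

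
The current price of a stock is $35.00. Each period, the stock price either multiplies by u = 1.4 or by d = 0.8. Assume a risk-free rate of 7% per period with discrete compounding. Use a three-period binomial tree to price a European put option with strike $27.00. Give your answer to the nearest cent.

Risk-neutral probability p = (1 + 0.07 − 0.8)/(1.4 − 0.8) = 0.2700/0.6000 = 0.4500
Terminal stock prices: S_uuu = 96.04, S_uud = 54.88, S_udd = 31.36, S_ddd = 17.92
Terminal payoffs (K − S): max(-69.04, 0) = 0, max(-27.88, 0) = 0, max(-4.36, 0) = 0, max(9.08, 0) = 9.08
Node uu (S = 68.6): V_uu = 1/1.07·[0.4500·0.0000 + 0.5500·0.0000] = 0.0000
Node ud (S = 39.2): V_ud = 1/1.07·[0.4500·0.0000 + 0.5500·0.0000] = 0.0000
Node dd (S = 22.4): V_dd = 1/1.07·[0.4500·0.0000 + 0.5500·9.0800] = 4.6673
Node u (S = 49): V_u = 1/1.07·[0.4500·0.0000 + 0.5500·0.0000] = 0.0000
Node d (S = 28): V_d = 1/1.07·[0.4500·0.0000 + 0.5500·4.6673] = 2.3991
Node 0 (S = 35): V_0 = 1/1.07·[0.4500·0.0000 + 0.5500·2.3991] = 1.2332

$1.23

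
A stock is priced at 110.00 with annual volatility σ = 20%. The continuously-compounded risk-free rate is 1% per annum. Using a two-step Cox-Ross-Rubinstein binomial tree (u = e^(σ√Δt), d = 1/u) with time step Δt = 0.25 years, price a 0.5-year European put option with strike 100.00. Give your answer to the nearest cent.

CRR parameters: u = e^(σ√Δt) = e^(0.2·√0.25) = 1.1052, d = 1/u = 0.9048
Per-period rate: rΔt = 0.01·0.25 = 0.0025, so R = e^0.0025 = 1.0025
Risk-neutral probability p = (e^0.0025 − 0.9048)/(1.1052 − 0.9048) = 0.0977/0.2003 = 0.4875
Terminal stock prices: S_uu = 134.4, S_ud = 110, S_dd = 90.06
Terminal payoffs (K − S): max(-34.35, 0) = 0, max(-10, 0) = 0, max(9.94, 0) = 9.94
Node u (S = 121.6): V_u = e^(−0.0025)·[0.4875·0.0000 + 0.5125·0.0000] = 0.0000
Node d (S = 99.53): V_d = e^(−0.0025)·[0.4875·0.0000 + 0.5125·9.9396] = 5.0812
Node 0 (S = 110): V_0 = e^(−0.0025)·[0.4875·0.0000 + 0.5125·5.0812] = 2.5975

2.60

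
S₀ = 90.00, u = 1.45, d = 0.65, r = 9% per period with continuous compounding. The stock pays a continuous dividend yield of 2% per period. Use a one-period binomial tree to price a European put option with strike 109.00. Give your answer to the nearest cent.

Per-period risk-free factor R = e^0.09 = 1.0942; dividend-adjusted growth = e^(0.09−0.02) = 1.0725.
Risk-neutral probability p = (1.0725 − 0.65)/(1.45 − 0.65) = 0.4225/0.8000 = 0.5281
Terminal stock prices: S_u = 130.5, S_d = 58.5
Terminal payoffs (K − S): max(-21.5, 0) = 0, max(50.5, 0) = 50.5
Node 0 (S = 90): V_0 = e^(−0.09)·[0.5281·0.0000 + 0.4719·50.5000] = 21.7782

21.78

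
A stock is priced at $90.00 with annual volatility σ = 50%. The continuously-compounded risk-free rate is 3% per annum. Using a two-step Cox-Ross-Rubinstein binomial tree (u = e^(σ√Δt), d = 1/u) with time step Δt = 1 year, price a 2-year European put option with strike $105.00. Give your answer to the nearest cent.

$30.64

CRR parameters: u = e^(σ√Δt) = e^(0.5·√1) = 1.6487, d = 1/u = 0.6065
Per-period rate: rΔt = 0.03·1 = 0.03, so R = e^0.03 = 1.0305
Risk-neutral probability p = (e^0.03 − 0.6065)/(1.6487 − 0.6065) = 0.4239/1.0422 = 0.4068
Terminal stock prices: S_uu = 244.6, S_ud = 90, S_dd = 33.11
Terminal payoffs (K − S): max(-139.6, 0) = 0, max(15, 0) = 15, max(71.89, 0) = 71.89
Node u (S = 148.4): V_u = e^(−0.03)·[0.4068·0.0000 + 0.5932·15.0000] = 8.6356
Node d (S = 54.59): V_d = e^(−0.03)·[0.4068·15.0000 + 0.5932·71.8909] = 47.3090
Node 0 (S = 90): V_0 = e^(−0.03)·[0.4068·8.6356 + 0.5932·47.3090] = 30.6448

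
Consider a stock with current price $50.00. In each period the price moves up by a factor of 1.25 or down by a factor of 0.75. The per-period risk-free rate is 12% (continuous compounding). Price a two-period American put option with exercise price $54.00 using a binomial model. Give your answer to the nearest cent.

$4.62

Risk-neutral probability p = (e^0.12 − 0.75)/(1.25 − 0.75) = 0.3775/0.5000 = 0.7550
Terminal stock prices: S_uu = 78.12, S_ud = 46.88, S_dd = 28.12
Terminal payoffs (K − S): max(-24.12, 0) = 0, max(7.125, 0) = 7.125, max(25.88, 0) = 25.88
Node u (S = 62.5): continuation = e^(−0.12)·[0.7550·0.0000 + 0.2450·7.1250] = 1.5483; exercise value = 0.0000 ≤ continuation, so V_u = 1.5483
Node d (S = 37.5): continuation = e^(−0.12)·[0.7550·7.1250 + 0.2450·25.8750] = 10.3937; exercise value = 16.5000 > continuation, so V_d = 16.5000 (exercise)
Node 0 (S = 50): continuation = e^(−0.12)·[0.7550·1.5483 + 0.2450·16.5000] = 4.6222; exercise value = 4.0000 ≤ continuation, so V_0 = 4.6222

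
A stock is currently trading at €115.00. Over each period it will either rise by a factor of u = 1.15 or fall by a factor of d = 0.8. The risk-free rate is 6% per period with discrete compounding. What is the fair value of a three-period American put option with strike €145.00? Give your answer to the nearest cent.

Risk-neutral probability p = (1 + 0.06 − 0.8)/(1.15 − 0.8) = 0.2600/0.3500 = 0.7429
Terminal stock prices: S_uuu = 174.9, S_uud = 121.7, S_udd = 84.64, S_ddd = 58.88
Terminal payoffs (K − S): max(-29.9, 0) = 0, max(23.33, 0) = 23.33, max(60.36, 0) = 60.36, max(86.12, 0) = 86.12
Node uu (S = 152.1): continuation = 1/1.06·[0.7429·0.0000 + 0.2571·23.3300] = 5.6596; exercise value = 0.0000 ≤ continuation, so V_uu = 5.6596
Node ud (S = 105.8): continuation = 1/1.06·[0.7429·23.3300 + 0.2571·60.3600] = 30.9925; exercise value = 39.2000 > continuation, so V_ud = 39.2000 (exercise)
Node dd (S = 73.6): continuation = 1/1.06·[0.7429·60.3600 + 0.2571·86.1200] = 63.1925; exercise value = 71.4000 > continuation, so V_dd = 71.4000 (exercise)
Node u (S = 132.2): continuation = 1/1.06·[0.7429·5.6596 + 0.2571·39.2000] = 13.4757; exercise value = 12.7500 ≤ continuation, so V_u = 13.4757
Node d (S = 92): continuation = 1/1.06·[0.7429·39.2000 + 0.2571·71.4000] = 44.7925; exercise value = 53.0000 > continuation, so V_d = 53.0000 (exercise)
Node 0 (S = 115): continuation = 1/1.06·[0.7429·13.4757 + 0.2571·53.0000] = 22.3010; exercise value = 30.0000 > continuation, so V_0 = 30.0000 (exercise)

€30.00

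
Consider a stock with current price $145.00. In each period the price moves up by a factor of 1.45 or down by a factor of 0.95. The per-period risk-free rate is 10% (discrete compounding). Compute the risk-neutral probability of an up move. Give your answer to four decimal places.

Risk-neutral probability p = (1 + 0.1 − 0.95)/(1.45 − 0.95) = 0.1500/0.5000 = 0.3000

p = 0.3000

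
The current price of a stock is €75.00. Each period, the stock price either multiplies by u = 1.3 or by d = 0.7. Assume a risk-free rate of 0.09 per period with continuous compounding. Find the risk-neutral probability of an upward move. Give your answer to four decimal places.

Risk-neutral probability p = (e^0.09 − 0.7)/(1.3 − 0.7) = 0.3942/0.6000 = 0.6570

p = 0.6570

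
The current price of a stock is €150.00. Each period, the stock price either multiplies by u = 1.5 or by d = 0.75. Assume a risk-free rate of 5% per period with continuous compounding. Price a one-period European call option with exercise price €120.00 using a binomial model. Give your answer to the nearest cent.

Risk-neutral probability p = (e^0.05 − 0.75)/(1.5 − 0.75) = 0.3013/0.7500 = 0.4017
Terminal stock prices: S_u = 225, S_d = 112.5
Terminal payoffs (S − K): max(105, 0) = 105, max(-7.5, 0) = 0
Node 0 (S = 150): V_0 = e^(−0.05)·[0.4017·105.0000 + 0.5983·0.0000] = 40.1209

€40.12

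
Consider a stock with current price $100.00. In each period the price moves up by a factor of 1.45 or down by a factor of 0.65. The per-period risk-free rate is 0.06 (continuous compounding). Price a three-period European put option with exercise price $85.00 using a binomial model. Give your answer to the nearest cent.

$12.70

Risk-neutral probability p = (e^0.06 − 0.65)/(1.45 − 0.65) = 0.4118/0.8000 = 0.5148
Terminal stock prices: S_uuu = 304.9, S_uud = 136.7, S_udd = 61.26, S_ddd = 27.46
Terminal payoffs (K − S): max(-219.9, 0) = 0, max(-51.66, 0) = 0, max(23.74, 0) = 23.74, max(57.54, 0) = 57.54
Node uu (S = 210.2): V_uu = e^(−0.06)·[0.5148·0.0000 + 0.4852·0.0000] = 0.0000
Node ud (S = 94.25): V_ud = e^(−0.06)·[0.5148·0.0000 + 0.4852·23.7375] = 10.8468
Node dd (S = 42.25): V_dd = e^(−0.06)·[0.5148·23.7375 + 0.4852·57.5375] = 37.8000
Node u (S = 145): V_u = e^(−0.06)·[0.5148·0.0000 + 0.4852·10.8468] = 4.9564
Node d (S = 65): V_d = e^(−0.06)·[0.5148·10.8468 + 0.4852·37.8000] = 22.5313
Node 0 (S = 100): V_0 = e^(−0.06)·[0.5148·4.9564 + 0.4852·22.5313] = 12.6986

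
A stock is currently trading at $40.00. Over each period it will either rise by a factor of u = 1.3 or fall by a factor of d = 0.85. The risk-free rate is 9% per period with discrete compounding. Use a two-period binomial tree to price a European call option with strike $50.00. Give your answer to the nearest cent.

$4.21

Risk-neutral probability p = (1 + 0.09 − 0.85)/(1.3 − 0.85) = 0.2400/0.4500 = 0.5333
Terminal stock prices: S_uu = 67.6, S_ud = 44.2, S_dd = 28.9
Terminal payoffs (S − K): max(17.6, 0) = 17.6, max(-5.8, 0) = 0, max(-21.1, 0) = 0
Node u (S = 52): V_u = 1/1.09·[0.5333·17.6000 + 0.4667·0.0000] = 8.6116
Node d (S = 34): V_d = 1/1.09·[0.5333·0.0000 + 0.4667·0.0000] = 0.0000
Node 0 (S = 40): V_0 = 1/1.09·[0.5333·8.6116 + 0.4667·0.0000] = 4.2136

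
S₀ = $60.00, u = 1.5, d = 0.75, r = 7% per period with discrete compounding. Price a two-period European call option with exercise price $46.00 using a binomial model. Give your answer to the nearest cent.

$23.34

Risk-neutral probability p = (1 + 0.07 − 0.75)/(1.5 − 0.75) = 0.3200/0.7500 = 0.4267
Terminal stock prices: S_uu = 135, S_ud = 67.5, S_dd = 33.75
Terminal payoffs (S − K): max(89, 0) = 89, max(21.5, 0) = 21.5, max(-12.25, 0) = 0
Node u (S = 90): V_u = 1/1.07·[0.4267·89.0000 + 0.5733·21.5000] = 47.0093
Node d (S = 45): V_d = 1/1.07·[0.4267·21.5000 + 0.5733·0.0000] = 8.5732
Node 0 (S = 60): V_0 = 1/1.07·[0.4267·47.0093 + 0.5733·8.5732] = 23.3389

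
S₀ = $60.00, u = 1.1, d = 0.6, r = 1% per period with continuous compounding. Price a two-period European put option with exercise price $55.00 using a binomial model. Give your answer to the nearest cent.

$5.51

Risk-neutral probability p = (e^0.01 − 0.6)/(1.1 − 0.6) = 0.4101/0.5000 = 0.8201
Terminal stock prices: S_uu = 72.6, S_ud = 39.6, S_dd = 21.6
Terminal payoffs (K − S): max(-17.6, 0) = 0, max(15.4, 0) = 15.4, max(33.4, 0) = 33.4
Node u (S = 66): V_u = e^(−0.01)·[0.8201·0.0000 + 0.1799·15.4000] = 2.7429
Node d (S = 36): V_d = e^(−0.01)·[0.8201·15.4000 + 0.1799·33.4000] = 18.4527
Node 0 (S = 60): V_0 = e^(−0.01)·[0.8201·2.7429 + 0.1799·18.4527] = 5.5137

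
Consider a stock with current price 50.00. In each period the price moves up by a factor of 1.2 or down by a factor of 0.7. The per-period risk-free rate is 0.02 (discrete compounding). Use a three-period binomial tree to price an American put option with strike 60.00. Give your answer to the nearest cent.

Risk-neutral probability p = (1 + 0.02 − 0.7)/(1.2 − 0.7) = 0.3200/0.5000 = 0.6400
Terminal stock prices: S_uuu = 86.4, S_uud = 50.4, S_udd = 29.4, S_ddd = 17.15
Terminal payoffs (K − S): max(-26.4, 0) = 0, max(9.6, 0) = 9.6, max(30.6, 0) = 30.6, max(42.85, 0) = 42.85
Node uu (S = 72): continuation = 1/1.02·[0.6400·0.0000 + 0.3600·9.6000] = 3.3882; exercise value = 0.0000 ≤ continuation, so V_uu = 3.3882
Node ud (S = 42): continuation = 1/1.02·[0.6400·9.6000 + 0.3600·30.6000] = 16.8235; exercise value = 18.0000 > continuation, so V_ud = 18.0000 (exercise)
Node dd (S = 24.5): continuation = 1/1.02·[0.6400·30.6000 + 0.3600·42.8500] = 34.3235; exercise value = 35.5000 > continuation, so V_dd = 35.5000 (exercise)
Node u (S = 60): continuation = 1/1.02·[0.6400·3.3882 + 0.3600·18.0000] = 8.4789; exercise value = 0.0000 ≤ continuation, so V_u = 8.4789
Node d (S = 35): continuation = 1/1.02·[0.6400·18.0000 + 0.3600·35.5000] = 23.8235; exercise value = 25.0000 > continuation, so V_d = 25.0000 (exercise)
Node 0 (S = 50): continuation = 1/1.02·[0.6400·8.4789 + 0.3600·25.0000] = 14.1436; exercise value = 10.0000 ≤ continuation, so V_0 = 14.1436

14.14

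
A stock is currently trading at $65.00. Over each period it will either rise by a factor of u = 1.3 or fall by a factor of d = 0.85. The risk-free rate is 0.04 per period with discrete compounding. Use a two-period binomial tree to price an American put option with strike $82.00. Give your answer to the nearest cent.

$17.16

Risk-neutral probability p = (1 + 0.04 − 0.85)/(1.3 − 0.85) = 0.1900/0.4500 = 0.4222
Terminal stock prices: S_uu = 109.9, S_ud = 71.83, S_dd = 46.96
Terminal payoffs (K − S): max(-27.85, 0) = 0, max(10.17, 0) = 10.17, max(35.04, 0) = 35.04
Node u (S = 84.5): continuation = 1/1.04·[0.4222·0.0000 + 0.5778·10.1750] = 5.6528; exercise value = 0.0000 ≤ continuation, so V_u = 5.6528
Node d (S = 55.25): continuation = 1/1.04·[0.4222·10.1750 + 0.5778·35.0375] = 23.5962; exercise value = 26.7500 > continuation, so V_d = 26.7500 (exercise)
Node 0 (S = 65): continuation = 1/1.04·[0.4222·5.6528 + 0.5778·26.7500] = 17.1560; exercise value = 17.0000 ≤ continuation, so V_0 = 17.1560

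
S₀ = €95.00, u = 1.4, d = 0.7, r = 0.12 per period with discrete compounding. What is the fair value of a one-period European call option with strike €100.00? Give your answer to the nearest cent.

Risk-neutral probability p = (1 + 0.12 − 0.7)/(1.4 − 0.7) = 0.4200/0.7000 = 0.6000
Terminal stock prices: S_u = 133, S_d = 66.5
Terminal payoffs (S − K): max(33, 0) = 33, max(-33.5, 0) = 0
Node 0 (S = 95): V_0 = 1/1.12·[0.6000·33.0000 + 0.4000·0.0000] = 17.6786

€17.68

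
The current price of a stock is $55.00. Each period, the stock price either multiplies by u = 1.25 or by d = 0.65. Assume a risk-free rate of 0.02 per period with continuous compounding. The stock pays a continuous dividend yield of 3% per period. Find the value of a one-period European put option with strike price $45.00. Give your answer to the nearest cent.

$3.93

Per-period risk-free factor R = e^0.02 = 1.0202; dividend-adjusted growth = e^(0.02−0.03) = 0.9900.
Risk-neutral probability p = (0.9900 − 0.65)/(1.25 − 0.65) = 0.3400/0.6000 = 0.5667
Terminal stock prices: S_u = 68.75, S_d = 35.75
Terminal payoffs (K − S): max(-23.75, 0) = 0, max(9.25, 0) = 9.25
Node 0 (S = 55): V_0 = e^(−0.02)·[0.5667·0.0000 + 0.4333·9.2500] = 3.9282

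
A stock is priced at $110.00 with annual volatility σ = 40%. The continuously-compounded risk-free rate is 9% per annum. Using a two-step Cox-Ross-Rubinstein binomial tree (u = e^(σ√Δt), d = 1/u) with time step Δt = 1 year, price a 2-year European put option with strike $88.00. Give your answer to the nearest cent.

$7.55

CRR parameters: u = e^(σ√Δt) = e^(0.4·√1) = 1.4918, d = 1/u = 0.6703
Per-period rate: rΔt = 0.09·1 = 0.09, so R = e^0.09 = 1.0942
Risk-neutral probability p = (e^0.09 − 0.6703)/(1.4918 − 0.6703) = 0.4239/0.8215 = 0.5159
Terminal stock prices: S_uu = 244.8, S_ud = 110, S_dd = 49.43
Terminal payoffs (K − S): max(-156.8, 0) = 0, max(-22, 0) = 0, max(38.57, 0) = 38.57
Node u (S = 164.1): V_u = e^(−0.09)·[0.5159·0.0000 + 0.4841·0.0000] = 0.0000
Node d (S = 73.74): V_d = e^(−0.09)·[0.5159·0.0000 + 0.4841·38.5738] = 17.0647
Node 0 (S = 110): V_0 = e^(−0.09)·[0.5159·0.0000 + 0.4841·17.0647] = 7.5492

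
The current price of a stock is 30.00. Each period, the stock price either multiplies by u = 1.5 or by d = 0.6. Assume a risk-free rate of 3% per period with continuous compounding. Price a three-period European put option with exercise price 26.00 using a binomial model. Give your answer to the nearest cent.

6.03

Risk-neutral probability p = (e^0.03 − 0.6)/(1.5 − 0.6) = 0.4305/0.9000 = 0.4783
Terminal stock prices: S_uuu = 101.2, S_uud = 40.5, S_udd = 16.2, S_ddd = 6.48
Terminal payoffs (K − S): max(-75.25, 0) = 0, max(-14.5, 0) = 0, max(9.8, 0) = 9.8, max(19.52, 0) = 19.52
Node uu (S = 67.5): V_uu = e^(−0.03)·[0.4783·0.0000 + 0.5217·0.0000] = 0.0000
Node ud (S = 27): V_ud = e^(−0.03)·[0.4783·0.0000 + 0.5217·9.8000] = 4.9617
Node dd (S = 10.8): V_dd = e^(−0.03)·[0.4783·9.8000 + 0.5217·19.5200] = 14.4316
Node u (S = 45): V_u = e^(−0.03)·[0.4783·0.0000 + 0.5217·4.9617] = 2.5121
Node d (S = 18): V_d = e^(−0.03)·[0.4783·4.9617 + 0.5217·14.4316] = 9.6097
Node 0 (S = 30): V_0 = e^(−0.03)·[0.4783·2.5121 + 0.5217·9.6097] = 6.0313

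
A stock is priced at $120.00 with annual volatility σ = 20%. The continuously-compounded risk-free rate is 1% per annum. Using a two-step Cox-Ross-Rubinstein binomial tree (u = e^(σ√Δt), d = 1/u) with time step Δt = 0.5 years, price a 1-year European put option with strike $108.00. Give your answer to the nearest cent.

$4.66

CRR parameters: u = e^(σ√Δt) = e^(0.2·√0.5) = 1.1519, d = 1/u = 0.8681
Per-period rate: rΔt = 0.01·0.5 = 0.005, so R = e^0.005 = 1.0050
Risk-neutral probability p = (e^0.005 − 0.8681)/(1.1519 − 0.8681) = 0.1369/0.2838 = 0.4824
Terminal stock prices: S_uu = 159.2, S_ud = 120, S_dd = 90.44
Terminal payoffs (K − S): max(-51.23, 0) = 0, max(-12, 0) = 0, max(17.56, 0) = 17.56
Node u (S = 138.2): V_u = e^(−0.005)·[0.4824·0.0000 + 0.5176·0.0000] = 0.0000
Node d (S = 104.2): V_d = e^(−0.005)·[0.4824·0.0000 + 0.5176·17.5634] = 9.0461
Node 0 (S = 120): V_0 = e^(−0.005)·[0.4824·0.0000 + 0.5176·9.0461] = 4.6592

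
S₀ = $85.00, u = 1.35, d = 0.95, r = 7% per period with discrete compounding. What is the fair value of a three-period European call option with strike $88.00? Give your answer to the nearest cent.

Risk-neutral probability p = (1 + 0.07 − 0.95)/(1.35 − 0.95) = 0.1200/0.4000 = 0.3000
Terminal stock prices: S_uuu = 209.1, S_uud = 147.2, S_udd = 103.6, S_ddd = 72.88
Terminal payoffs (S − K): max(121.1, 0) = 121.1, max(59.17, 0) = 59.17, max(15.56, 0) = 15.56, max(-15.12, 0) = 0
Node uu (S = 154.9): V_uu = 1/1.07·[0.3000·121.1319 + 0.7000·59.1669] = 72.6695
Node ud (S = 109): V_ud = 1/1.07·[0.3000·59.1669 + 0.7000·15.5619] = 26.7695
Node dd (S = 76.71): V_dd = 1/1.07·[0.3000·15.5619 + 0.7000·0.0000] = 4.3631
Node u (S = 114.8): V_u = 1/1.07·[0.3000·72.6695 + 0.7000·26.7695] = 37.8874
Node d (S = 80.75): V_d = 1/1.07·[0.3000·26.7695 + 0.7000·4.3631] = 10.3599
Node 0 (S = 85): V_0 = 1/1.07·[0.3000·37.8874 + 0.7000·10.3599] = 17.4001

$17.40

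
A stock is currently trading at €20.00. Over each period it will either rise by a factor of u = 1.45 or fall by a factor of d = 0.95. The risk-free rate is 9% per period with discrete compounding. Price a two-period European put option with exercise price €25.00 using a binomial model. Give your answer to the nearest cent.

€3.03

Risk-neutral probability p = (1 + 0.09 − 0.95)/(1.45 − 0.95) = 0.1400/0.5000 = 0.2800
Terminal stock prices: S_uu = 42.05, S_ud = 27.55, S_dd = 18.05
Terminal payoffs (K − S): max(-17.05, 0) = 0, max(-2.55, 0) = 0, max(6.95, 0) = 6.95
Node u (S = 29): V_u = 1/1.09·[0.2800·0.0000 + 0.7200·0.0000] = 0.0000
Node d (S = 19): V_d = 1/1.09·[0.2800·0.0000 + 0.7200·6.9500] = 4.5908
Node 0 (S = 20): V_0 = 1/1.09·[0.2800·0.0000 + 0.7200·4.5908] = 3.0325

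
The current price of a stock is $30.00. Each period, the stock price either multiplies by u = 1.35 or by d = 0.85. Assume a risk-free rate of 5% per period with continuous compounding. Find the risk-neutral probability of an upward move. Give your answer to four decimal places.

Risk-neutral probability p = (e^0.05 − 0.85)/(1.35 − 0.85) = 0.2013/0.5000 = 0.4025

p = 0.4025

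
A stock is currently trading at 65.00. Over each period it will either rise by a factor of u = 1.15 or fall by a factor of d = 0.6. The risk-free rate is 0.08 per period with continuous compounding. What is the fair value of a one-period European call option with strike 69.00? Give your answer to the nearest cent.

4.66

Risk-neutral probability p = (e^0.08 − 0.6)/(1.15 − 0.6) = 0.4833/0.5500 = 0.8787
Terminal stock prices: S_u = 74.75, S_d = 39
Terminal payoffs (S − K): max(5.75, 0) = 5.75, max(-30, 0) = 0
Node 0 (S = 65): V_0 = e^(−0.08)·[0.8787·5.7500 + 0.1213·0.0000] = 4.6641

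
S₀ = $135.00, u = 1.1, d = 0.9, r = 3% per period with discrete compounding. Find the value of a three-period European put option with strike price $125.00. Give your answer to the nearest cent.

Risk-neutral probability p = (1 + 0.03 − 0.9)/(1.1 − 0.9) = 0.1300/0.2000 = 0.6500
Terminal stock prices: S_uuu = 179.7, S_uud = 147, S_udd = 120.3, S_ddd = 98.42
Terminal payoffs (K − S): max(-54.69, 0) = 0, max(-22.02, 0) = 0, max(4.715, 0) = 4.715, max(26.58, 0) = 26.58
Node uu (S = 163.4): V_uu = 1/1.03·[0.6500·0.0000 + 0.3500·0.0000] = 0.0000
Node ud (S = 133.7): V_ud = 1/1.03·[0.6500·0.0000 + 0.3500·4.7150] = 1.6022
Node dd (S = 109.4): V_dd = 1/1.03·[0.6500·4.7150 + 0.3500·26.5850] = 12.0092
Node u (S = 148.5): V_u = 1/1.03·[0.6500·0.0000 + 0.3500·1.6022] = 0.5444
Node d (S = 121.5): V_d = 1/1.03·[0.6500·1.6022 + 0.3500·12.0092] = 5.0919
Node 0 (S = 135): V_0 = 1/1.03·[0.6500·0.5444 + 0.3500·5.0919] = 2.0738

$2.07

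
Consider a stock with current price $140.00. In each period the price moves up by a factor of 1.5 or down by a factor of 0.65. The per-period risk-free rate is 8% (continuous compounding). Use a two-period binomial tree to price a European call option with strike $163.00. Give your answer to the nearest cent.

$33.66

Risk-neutral probability p = (e^0.08 − 0.65)/(1.5 − 0.65) = 0.4333/0.8500 = 0.5097
Terminal stock prices: S_uu = 315, S_ud = 136.5, S_dd = 59.15
Terminal payoffs (S − K): max(152, 0) = 152, max(-26.5, 0) = 0, max(-103.8, 0) = 0
Node u (S = 210): V_u = e^(−0.08)·[0.5097·152.0000 + 0.4903·0.0000] = 71.5248
Node d (S = 91): V_d = e^(−0.08)·[0.5097·0.0000 + 0.4903·0.0000] = 0.0000
Node 0 (S = 140): V_0 = e^(−0.08)·[0.5097·71.5248 + 0.4903·0.0000] = 33.6566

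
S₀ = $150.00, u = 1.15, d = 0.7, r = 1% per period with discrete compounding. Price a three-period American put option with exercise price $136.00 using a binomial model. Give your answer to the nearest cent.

$12.88

Risk-neutral probability p = (1 + 0.01 − 0.7)/(1.15 − 0.7) = 0.3100/0.4500 = 0.6889
Terminal stock prices: S_uuu = 228.1, S_uud = 138.9, S_udd = 84.52, S_ddd = 51.45
Terminal payoffs (K − S): max(-92.13, 0) = 0, max(-2.862, 0) = 0, max(51.48, 0) = 51.48, max(84.55, 0) = 84.55
Node uu (S = 198.4): continuation = 1/1.01·[0.6889·0.0000 + 0.3111·0.0000] = 0.0000; exercise value = 0.0000 ≤ continuation, so V_uu = 0.0000
Node ud (S = 120.7): continuation = 1/1.01·[0.6889·0.0000 + 0.3111·51.4750] = 15.8559; exercise value = 15.2500 ≤ continuation, so V_ud = 15.8559
Node dd (S = 73.5): continuation = 1/1.01·[0.6889·51.4750 + 0.3111·84.5500] = 61.1535; exercise value = 62.5000 > continuation, so V_dd = 62.5000 (exercise)
Node u (S = 172.5): continuation = 1/1.01·[0.6889·0.0000 + 0.3111·15.8559] = 4.8841; exercise value = 0.0000 ≤ continuation, so V_u = 4.8841
Node d (S = 105): continuation = 1/1.01·[0.6889·15.8559 + 0.3111·62.5000] = 30.0667; exercise value = 31.0000 > continuation, so V_d = 31.0000 (exercise)
Node 0 (S = 150): continuation = 1/1.01·[0.6889·4.8841 + 0.3111·31.0000] = 12.8802; exercise value = 0.0000 ≤ continuation, so V_0 = 12.8802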